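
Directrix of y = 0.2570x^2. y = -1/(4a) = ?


a = 0.2570
1/(4a) = 0.9728
directrix: y = -0.9728 = -0.9728

y = -0.9728


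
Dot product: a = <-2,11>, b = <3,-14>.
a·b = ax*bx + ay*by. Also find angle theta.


a·b = -2*3 + 11*(-14) = -6 - 154 = -160
|a| = sqrt(4+121) = 11.1803
|b| = sqrt(9+196) = 14.3178
cos(theta) = -160/(sqrt(125)*sqrt(205)) = -160/sqrt(25625) = -0.999512
theta = arccos(-160/sqrt(25625)) = 178.2101 degrees

a·b = -160, theta = 178.2101 deg


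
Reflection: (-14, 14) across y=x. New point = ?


Reflection rule for y=x: (y, x)
(-14, 14) -> (14, -14)

(14, -14)


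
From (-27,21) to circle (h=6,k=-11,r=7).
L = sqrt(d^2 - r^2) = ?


d = sqrt((-27-6)^2 + (21+ 11)^2) = sqrt(1089+1024) = 45.9674
L = sqrt(2113.0000 - 49) = sqrt(2064.0000) = 45.4313

45.4313


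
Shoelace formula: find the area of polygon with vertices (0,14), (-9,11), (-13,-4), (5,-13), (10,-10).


sum(xi*y_{i+1}) = 0*11 - 9*(-4) - 13*(-13) + 5*(-10) + 10*14 = 295
sum(yi*x_{i+1}) = 14*(-9) + 11*(-13) - 4*5 - 13*10 - 10*0 = -419
Area = |295 + 419|/2 = 714/2 = 357.0000

357.0000 sq units


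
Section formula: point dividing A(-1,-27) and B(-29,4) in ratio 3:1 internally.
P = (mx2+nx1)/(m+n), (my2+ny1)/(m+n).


Px = (3*(-29) + 1*(-1))/4 = -88/4 = -22.0000
Py = (3*4 + 1*(-27))/4 = -15/4 = -3.7500

P = (-22.0000, -3.7500)


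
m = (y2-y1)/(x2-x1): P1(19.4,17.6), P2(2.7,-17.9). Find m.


dy = -17.9 - 17.6 = -35.5
dx = 2.7 - 19.4 = -16.7
m = -35.5/(-16.7) = 2.1257

m = 2.1257


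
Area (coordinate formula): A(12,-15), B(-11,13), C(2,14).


12*(13-14) = -12
-11*(14+ 15) = -319
2*(-15-13) = -56
sum = -387
Area = |-387|/2 = 193.5000

193.5000 sq units


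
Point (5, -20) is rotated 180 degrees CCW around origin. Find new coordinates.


cos(180) = -1, sin(180) = 0
x' = 5*(-1) + 20*0 = -5
y' = 5*0 - 20*(-1) = 20

(-5, 20)


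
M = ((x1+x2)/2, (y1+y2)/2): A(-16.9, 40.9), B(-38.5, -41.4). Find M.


Mx = (-16.9 - 38.5)/2 = -55.4/2 = -27.7000
My = (40.9 - 41.4)/2 = -0.5/2 = -0.2500

(-27.7000, -0.2500)


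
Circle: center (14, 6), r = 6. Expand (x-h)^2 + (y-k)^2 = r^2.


(x-14)^2 + (y-6)^2 = 6^2
D = -2h = -28, E = -2k = -12
F = h^2+k^2-r^2 = 196+36-36 = 196

x^2 + y^2 - 28x - 12y + 196 = 0


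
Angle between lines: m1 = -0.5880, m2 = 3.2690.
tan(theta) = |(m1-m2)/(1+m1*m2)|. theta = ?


m1-m2 = -3.857
1+m1*m2 = -0.922172
tan(theta) = |-3.857/(-0.922172)| = 4.182517
theta = arctan(|-3.857/(-0.922172)|) = 76.5536 degrees (acute angle)

76.5536 degrees


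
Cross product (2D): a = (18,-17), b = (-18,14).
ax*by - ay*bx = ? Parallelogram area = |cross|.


cross = 18*14 + 17*(-18) = 252 - 306 = -54
Parallelogram area = |-54| = 54

cross = -54, parallelogram area = 54


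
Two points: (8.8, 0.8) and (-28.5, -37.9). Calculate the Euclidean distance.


dx = -28.5 - 8.8 = -37.3
dy = -37.9 - 0.8 = -38.7
d = sqrt(1391.29 + 1497.69) = sqrt(2888.98) = 53.7492

53.7492


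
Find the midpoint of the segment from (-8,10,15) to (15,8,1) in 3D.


Mx = (-8+15)/2 = 3.5000
My = (10+8)/2 = 9.0000
Mz = (15+1)/2 = 8.0000

M = (3.5000, 9.0000, 8.0000)


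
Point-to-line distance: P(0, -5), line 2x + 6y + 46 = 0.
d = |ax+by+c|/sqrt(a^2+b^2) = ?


|2*0 + 6*(-5) + 46| = |16| = 16
sqrt(4 + 36) = sqrt(40) = 6.3246
d = 16/sqrt(40) = 2.5298

2.5298


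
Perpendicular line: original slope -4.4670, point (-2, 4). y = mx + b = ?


Perpendicular slope = -1/m1 = -1/(-4.4670) = 0.2239
b2 = y0 - m2*x0 = 4 - 2/(-4.4670) = 4 + 0.4477 = 4.4477

y = 0.2239x + 4.4477


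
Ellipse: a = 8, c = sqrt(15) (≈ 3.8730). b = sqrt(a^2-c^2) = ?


b^2 = 8^2 - (sqrt(15))^2 = 64 - 15 = 49
b = sqrt(49) = 7

b = 7


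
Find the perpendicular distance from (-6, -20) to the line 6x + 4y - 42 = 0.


|6*(-6) + 4*(-20) - 42| = |-158| = 158
sqrt(36 + 16) = sqrt(52) = 7.2111
d = 158/sqrt(52) = 21.9107

21.9107


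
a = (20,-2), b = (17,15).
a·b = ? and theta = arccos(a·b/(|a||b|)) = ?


a·b = 20*17 - 2*15 = 340 - 30 = 310
|a| = sqrt(400+4) = 20.0998
|b| = sqrt(289+225) = 22.6716
cos(theta) = 310/(sqrt(404)*sqrt(514)) = 310/sqrt(207656) = 0.680283
theta = arccos(310/sqrt(207656)) = 47.1343 degrees

a·b = 310, theta = 47.1343 deg


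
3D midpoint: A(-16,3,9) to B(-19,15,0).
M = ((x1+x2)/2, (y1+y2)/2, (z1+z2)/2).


Mx = (-16- 19)/2 = -17.5000
My = (3+15)/2 = 9.0000
Mz = (9+0)/2 = 4.5000

M = (-17.5000, 9.0000, 4.5000)


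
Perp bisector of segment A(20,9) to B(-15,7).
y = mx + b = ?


Midpoint = (2.5, 8)
Slope of AB = dy/dx = -2/(-35) = 0.0571
Perp slope = -dx/dy = -35/2 = -17.5000
b = My - (perp slope)*Mx = 8 + (-35*2.5)/(-2) = 8 + 43.7500 = 51.7500

y = -17.5000x + 51.7500


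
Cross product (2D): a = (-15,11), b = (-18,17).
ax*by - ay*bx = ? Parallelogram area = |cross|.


cross = -15*17 - 11*(-18) = -255 + 198 = -57
Parallelogram area = |-57| = 57

cross = -57, parallelogram area = 57


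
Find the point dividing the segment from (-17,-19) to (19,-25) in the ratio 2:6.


Px = (2*19 + 6*(-17))/8 = -64/8 = -8.0000
Py = (2*(-25) + 6*(-19))/8 = -164/8 = -20.5000

P = (-8.0000, -20.5000)


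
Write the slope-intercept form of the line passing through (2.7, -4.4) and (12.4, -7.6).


m = (-3.2)/(9.7) = -0.3299
b = y1 - m*x1 = -4.4 - (-3.2*2.7)/(9.7) = -4.4 + 0.8907 = -3.5093

y = -0.3299x - 3.5093


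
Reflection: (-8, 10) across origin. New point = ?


Reflection rule for origin: (-x, -y)
(-8, 10) -> (8, -10)

(8, -10)


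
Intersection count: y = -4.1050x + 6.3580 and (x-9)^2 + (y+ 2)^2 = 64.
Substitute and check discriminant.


Substitute y = -4.1050x + 6.3580: (x-9)^2 + (-4.1050x+6.3580+ 2)^2 = 64
Expand to Ax^2 + Bx + C = 0, where b-k = 8.358
A = 1+m^2 = 17.851025
B = 2(m(b-k) - h) = 2(-4.1050*8.358 - 9) = -86.61918
C = h^2 + (b-k)^2 - r^2 = 81 + 69.856164 - 64 = 86.856164
disc = B^2-4AC = 7502.8823 - 6201.8862 = 1300.9961
disc > 0

2 intersection points


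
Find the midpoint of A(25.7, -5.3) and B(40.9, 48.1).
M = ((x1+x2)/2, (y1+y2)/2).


Mx = (25.7 + 40.9)/2 = 66.6/2 = 33.3000
My = (-5.3 + 48.1)/2 = 42.8/2 = 21.4000

(33.3000, 21.4000)


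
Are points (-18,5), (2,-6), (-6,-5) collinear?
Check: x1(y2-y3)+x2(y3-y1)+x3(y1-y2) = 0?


-18*(-6+ 5) + 2*(-5-5) - 6*(5+ 6)
= 18 - 20 - 66 = -68

No, not collinear (determinant = -68)


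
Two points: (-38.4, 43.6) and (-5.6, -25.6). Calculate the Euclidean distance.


dx = -5.6 + 38.4 = 32.8
dy = -25.6 - 43.6 = -69.2
d = sqrt(1075.84 + 4788.64) = sqrt(5864.48) = 76.5799

76.5799


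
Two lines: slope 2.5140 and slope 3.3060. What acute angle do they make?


m1-m2 = -0.792
1+m1*m2 = 9.311284
tan(theta) = |-0.792/9.311284| = 0.085058
theta = arctan(|-0.792/9.311284|) = 4.8618 degrees (acute angle)

4.8618 degrees


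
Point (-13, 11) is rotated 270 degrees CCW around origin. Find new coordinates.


cos(270) = 0, sin(270) = -1
x' = -13*0 - 11*(-1) = 11
y' = -13*(-1) + 11*0 = 13

(11, 13)


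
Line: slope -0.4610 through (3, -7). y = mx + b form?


y + 7 = -0.4610(x - 3)
y = -0.4610x - 7 + 0.4610*3
y = -0.4610x - 5.6170

y = -0.4610x - 5.6170


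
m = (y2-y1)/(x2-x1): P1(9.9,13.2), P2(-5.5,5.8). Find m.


dy = 5.8 - 13.2 = -7.4
dx = -5.5 - 9.9 = -15.4
m = -7.4/(-15.4) = 0.4805

m = 0.4805


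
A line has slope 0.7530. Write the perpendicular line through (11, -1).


Perpendicular slope = -1/m1 = -1/0.7530 = -1.3280
b2 = y0 - m2*x0 = -1 + 11/0.7530 = -1 + 14.6082 = 13.6082

y = -1.3280x + 13.6082


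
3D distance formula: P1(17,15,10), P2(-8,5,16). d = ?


dx=-25, dy=-10, dz=6
d = sqrt(625+100+36) = sqrt(761) = 27.5862

27.5862


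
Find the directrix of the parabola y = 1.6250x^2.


a = 1.6250
1/(4a) = 0.1538
directrix: y = -0.1538 = -0.1538

y = -0.1538


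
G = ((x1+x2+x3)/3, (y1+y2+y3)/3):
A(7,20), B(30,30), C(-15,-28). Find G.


Gx = (7+30- 15)/3 = 22/3 = 7.3333
Gy = (20+30- 28)/3 = 22/3 = 7.3333

G = (7.3333, 7.3333)


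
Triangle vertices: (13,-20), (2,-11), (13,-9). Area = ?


13*(-11+ 9) = -26
2*(-9+ 20) = 22
13*(-20+ 11) = -117
sum = -121
Area = |-121|/2 = 60.5000

60.5000 sq units


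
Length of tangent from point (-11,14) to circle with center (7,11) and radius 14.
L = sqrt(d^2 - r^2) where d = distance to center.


d = sqrt((-11-7)^2 + (14-11)^2) = sqrt(324+9) = 18.2483
L = sqrt(333.0000 - 196) = sqrt(137.0000) = 11.7047

11.7047


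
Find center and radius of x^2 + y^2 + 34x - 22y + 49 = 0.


h = -D/2 = -34/2 = -17
k = -E/2 = 22/2 = 11
r^2 = h^2 + k^2 - F = 289 + 121 - 49 = 361
r = 19

Center (-17, 11), radius = 19


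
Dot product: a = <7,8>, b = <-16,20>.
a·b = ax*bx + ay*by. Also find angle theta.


a·b = 7*(-16) + 8*20 = -112 + 160 = 48
|a| = sqrt(49+64) = 10.6301
|b| = sqrt(256+400) = 25.6125
cos(theta) = 48/(sqrt(113)*sqrt(656)) = 48/sqrt(74128) = 0.176299
theta = arccos(48/sqrt(74128)) = 79.8457 degrees

a·b = 48, theta = 79.8457 deg


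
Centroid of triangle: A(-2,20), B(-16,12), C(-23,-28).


Gx = (-2- 16- 23)/3 = -41/3 = -13.6667
Gy = (20+12- 28)/3 = 4/3 = 1.3333

G = (-13.6667, 1.3333)


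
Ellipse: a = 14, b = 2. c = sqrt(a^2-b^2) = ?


c^2 = 14^2 - 2^2 = 196 - 4 = 192
c = sqrt(192) = 13.8564

c = 13.8564


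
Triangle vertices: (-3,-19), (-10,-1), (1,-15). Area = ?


-3*(-1+ 15) = -42
-10*(-15+ 19) = -40
1*(-19+ 1) = -18
sum = -100
Area = |-100|/2 = 50.0000

50.0000 sq units


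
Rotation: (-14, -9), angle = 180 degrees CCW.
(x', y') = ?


cos(180) = -1, sin(180) = 0
x' = -14*(-1) + 9*0 = 14
y' = -14*0 - 9*(-1) = 9

(14, 9)


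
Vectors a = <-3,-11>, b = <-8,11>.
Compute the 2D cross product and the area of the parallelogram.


cross = -3*11 + 11*(-8) = -33 - 88 = -121
Parallelogram area = |-121| = 121

cross = -121, parallelogram area = 121


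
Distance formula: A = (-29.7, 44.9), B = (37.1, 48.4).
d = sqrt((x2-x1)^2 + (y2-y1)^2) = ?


dx = 37.1 + 29.7 = 66.8
dy = 48.4 - 44.9 = 3.5
d = sqrt(4462.24 + 12.25) = sqrt(4474.49) = 66.8916

66.8916


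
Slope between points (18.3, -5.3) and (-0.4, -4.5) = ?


dy = -4.5 + 5.3 = 0.8
dx = -0.4 - 18.3 = -18.7
m = 0.8/(-18.7) = -0.0428

m = -0.0428


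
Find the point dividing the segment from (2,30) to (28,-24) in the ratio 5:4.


Px = (5*28 + 4*2)/9 = 148/9 = 16.4444
Py = (5*(-24) + 4*30)/9 = 0/9 = 0

P = (16.4444, 0)


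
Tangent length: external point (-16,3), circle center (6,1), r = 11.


d = sqrt((-16-6)^2 + (3-1)^2) = sqrt(484+4) = 22.0907
L = sqrt(488.0000 - 121) = sqrt(367.0000) = 19.1572

19.1572


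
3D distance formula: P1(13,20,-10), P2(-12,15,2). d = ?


dx=-25, dy=-5, dz=12
d = sqrt(625+25+144) = sqrt(794) = 28.1780

28.1780


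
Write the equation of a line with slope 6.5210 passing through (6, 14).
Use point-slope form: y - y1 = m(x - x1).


y - 14 = 6.5210(x - 6)
y = 6.5210x + 14 - 6.5210*6
y = 6.5210x - 25.1260

y = 6.5210x - 25.1260


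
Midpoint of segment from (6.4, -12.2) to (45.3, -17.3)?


Mx = (6.4 + 45.3)/2 = 51.7/2 = 25.8500
My = (-12.2 - 17.3)/2 = -29.5/2 = -14.7500

(25.8500, -14.7500)


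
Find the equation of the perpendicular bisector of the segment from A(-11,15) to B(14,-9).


Midpoint = (1.5, 3)
Slope of AB = dy/dx = -24/25 = -0.9600
Perp slope = -dx/dy = 25/24 = 1.0417
b = My - (perp slope)*Mx = 3 + (25*1.5)/(-24) = 3 - 1.5625 = 1.4375

y = 1.0417x + 1.4375


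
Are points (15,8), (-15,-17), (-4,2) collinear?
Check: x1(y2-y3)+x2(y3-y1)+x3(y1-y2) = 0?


15*(-17-2) - 15*(2-8) - 4*(8+ 17)
= -285 + 90 - 100 = -295

No, not collinear (determinant = -295)


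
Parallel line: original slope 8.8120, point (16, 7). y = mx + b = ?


Parallel lines have equal slopes.
m2 = 8.8120
b2 = 7 - 8.8120*16 = -133.9920

y = 8.8120x - 133.9920


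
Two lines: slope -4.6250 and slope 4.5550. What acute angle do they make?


m1-m2 = -9.18
1+m1*m2 = -20.066875
tan(theta) = |-9.18/(-20.066875)| = 0.457470
theta = arctan(|-9.18/(-20.066875)|) = 24.5827 degrees (acute angle)

24.5827 degrees


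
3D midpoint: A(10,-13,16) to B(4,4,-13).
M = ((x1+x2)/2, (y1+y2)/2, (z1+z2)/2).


Mx = (10+4)/2 = 7.0000
My = (-13+4)/2 = -4.5000
Mz = (16- 13)/2 = 1.5000

M = (7.0000, -4.5000, 1.5000)


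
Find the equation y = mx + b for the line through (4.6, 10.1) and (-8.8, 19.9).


m = (9.8)/(-13.4) = -0.7313
b = y1 - m*x1 = 10.1 - (9.8*4.6)/(-13.4) = 10.1 + 3.3642 = 13.4642

y = -0.7313x + 13.4642


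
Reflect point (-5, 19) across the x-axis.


Reflection rule for x-axis: (x, -y)
(-5, 19) -> (-5, -19)

(-5, -19)


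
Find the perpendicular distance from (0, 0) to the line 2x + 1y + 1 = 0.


|2*0 + 1*0 + 1| = |1| = 1
sqrt(4 + 1) = sqrt(5) = 2.2361
d = 1/sqrt(5) = 0.4472

0.4472


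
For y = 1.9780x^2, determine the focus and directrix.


a = 1.9780
1/(4a) = 0.1264
Focus = (0, 0.1264)
Directrix: y = -0.1264

Focus = (0, 0.1264), Directrix: y = -0.1264


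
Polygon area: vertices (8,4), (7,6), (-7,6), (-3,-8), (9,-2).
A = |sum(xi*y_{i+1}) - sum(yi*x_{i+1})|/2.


sum(xi*y_{i+1}) = 8*6 + 7*6 - 7*(-8) - 3*(-2) + 9*4 = 188
sum(yi*x_{i+1}) = 4*7 + 6*(-7) + 6*(-3) - 8*9 - 2*8 = -120
Area = |188 + 120|/2 = 308/2 = 154.0000

154.0000 sq units


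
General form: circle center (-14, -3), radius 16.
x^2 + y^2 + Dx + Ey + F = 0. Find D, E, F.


(x+ 14)^2 + (y+ 3)^2 = 16^2
D = -2h = 28, E = -2k = 6
F = h^2+k^2-r^2 = 196+9-256 = -51

D = 28, E = 6, F = -51


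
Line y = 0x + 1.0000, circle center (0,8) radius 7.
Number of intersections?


Substitute y = 0x + 1.0000: (x-0)^2 + (0x+1.0000-8)^2 = 49
Expand to Ax^2 + Bx + C = 0, where b-k = -7
A = 1+m^2 = 1
B = 2(m(b-k) - h) = 2(0*(-7) - 0) = 0
C = h^2 + (b-k)^2 - r^2 = 0 + 49 - 49 = 0
disc = B^2-4AC = 0 - 0 = 0
disc = 0

1 intersection point (tangent)


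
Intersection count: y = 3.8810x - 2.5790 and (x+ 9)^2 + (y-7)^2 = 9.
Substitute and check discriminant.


Substitute y = 3.8810x - 2.5790: (x+ 9)^2 + (3.8810x- 2.5790-7)^2 = 9
Expand to Ax^2 + Bx + C = 0, where b-k = -9.579
A = 1+m^2 = 16.062161
B = 2(m(b-k) - h) = 2(3.8810*(-9.579) + 9) = -56.352198
C = h^2 + (b-k)^2 - r^2 = 81 + 91.757241 - 9 = 163.757241
disc = B^2-4AC = 3175.5702 - 10521.1807 = -7345.6105
disc < 0

0 intersection points


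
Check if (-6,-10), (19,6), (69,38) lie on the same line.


-6*(6-38) + 19*(38+ 10) + 69*(-10-6)
= 192 + 912 - 1104 = 0

Yes, collinear (determinant = 0)


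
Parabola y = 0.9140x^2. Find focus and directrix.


a = 0.9140
1/(4a) = 0.2735
Focus = (0, 0.2735)
Directrix: y = -0.2735

Focus = (0, 0.2735), Directrix: y = -0.2735


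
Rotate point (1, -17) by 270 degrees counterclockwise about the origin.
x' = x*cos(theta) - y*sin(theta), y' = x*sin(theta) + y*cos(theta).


cos(270) = 0, sin(270) = -1
x' = 1*0 + 17*(-1) = -17
y' = 1*(-1) - 17*0 = -1

(-17, -1)


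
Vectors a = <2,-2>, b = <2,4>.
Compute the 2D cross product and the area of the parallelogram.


cross = 2*4 + 2*2 = 8 + 4 = 12
Parallelogram area = |12| = 12

cross = 12, parallelogram area = 12


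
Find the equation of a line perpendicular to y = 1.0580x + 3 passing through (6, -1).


Perpendicular slope = -1/m1 = -1/1.0580 = -0.9452
b2 = y0 - m2*x0 = -1 + 6/1.0580 = -1 + 5.6711 = 4.6711

y = -0.9452x + 4.6711


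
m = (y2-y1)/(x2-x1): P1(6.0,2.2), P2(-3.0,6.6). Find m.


dy = 6.6 - 2.2 = 4.4
dx = -3.0 - 6.0 = -9.0
m = 4.4/(-9.0) = -0.4889

m = -0.4889


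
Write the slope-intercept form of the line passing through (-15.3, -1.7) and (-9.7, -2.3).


m = (-0.6)/(5.6) = -0.1071
b = y1 - m*x1 = -1.7 - (-0.6*(-15.3))/(5.6) = -1.7 - 1.6393 = -3.3393

y = -0.1071x - 3.3393


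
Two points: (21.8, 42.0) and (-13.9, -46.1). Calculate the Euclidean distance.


dx = -13.9 - 21.8 = -35.7
dy = -46.1 - 42.0 = -88.1
d = sqrt(1274.49 + 7761.61) = sqrt(9036.1) = 95.0584

95.0584


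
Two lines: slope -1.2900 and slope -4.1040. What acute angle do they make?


m1-m2 = 2.814
1+m1*m2 = 6.29416
tan(theta) = |2.814/6.29416| = 0.447081
theta = arctan(|2.814/6.29416|) = 24.0885 degrees (acute angle)

24.0885 degrees


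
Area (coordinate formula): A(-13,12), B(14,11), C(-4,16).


-13*(11-16) = 65
14*(16-12) = 56
-4*(12-11) = -4
sum = 117
Area = |117|/2 = 58.5000

58.5000 sq units


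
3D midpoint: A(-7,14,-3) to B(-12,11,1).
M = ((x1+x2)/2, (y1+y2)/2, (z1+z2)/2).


Mx = (-7- 12)/2 = -9.5000
My = (14+11)/2 = 12.5000
Mz = (-3+1)/2 = -1.0000

M = (-9.5000, 12.5000, -1.0000)


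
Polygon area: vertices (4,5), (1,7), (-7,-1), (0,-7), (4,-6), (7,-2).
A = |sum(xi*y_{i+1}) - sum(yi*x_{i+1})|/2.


sum(xi*y_{i+1}) = 4*7 + 1*(-1) - 7*(-7) + 0*(-6) + 4*(-2) + 7*5 = 103
sum(yi*x_{i+1}) = 5*1 + 7*(-7) - 1*0 - 7*4 - 6*7 - 2*4 = -122
Area = |103 + 122|/2 = 225/2 = 112.5000

112.5000 sq units


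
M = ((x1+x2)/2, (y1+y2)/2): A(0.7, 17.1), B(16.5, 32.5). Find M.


Mx = (0.7 + 16.5)/2 = 17.2/2 = 8.6000
My = (17.1 + 32.5)/2 = 49.6/2 = 24.8000

(8.6000, 24.8000)


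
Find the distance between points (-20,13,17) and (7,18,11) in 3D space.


dx=27, dy=5, dz=-6
d = sqrt(729+25+36) = sqrt(790) = 28.1069

28.1069


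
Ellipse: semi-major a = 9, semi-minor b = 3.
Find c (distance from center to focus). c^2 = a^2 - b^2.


c^2 = 9^2 - 3^2 = 81 - 9 = 72
c = sqrt(72) = 8.4853

c = 8.4853


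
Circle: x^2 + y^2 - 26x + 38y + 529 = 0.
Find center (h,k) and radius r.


h = -D/2 = 26/2 = 13
k = -E/2 = -38/2 = -19
r^2 = h^2 + k^2 - F = 169 + 361 - 529 = 1
r = 1

Center (13, -19), radius = 1


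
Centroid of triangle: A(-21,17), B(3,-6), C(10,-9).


Gx = (-21+3+10)/3 = -8/3 = -2.6667
Gy = (17- 6- 9)/3 = 2/3 = 0.6667

G = (-2.6667, 0.6667)


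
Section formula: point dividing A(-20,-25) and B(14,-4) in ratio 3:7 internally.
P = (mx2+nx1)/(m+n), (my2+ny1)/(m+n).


Px = (3*14 + 7*(-20))/10 = -98/10 = -9.8000
Py = (3*(-4) + 7*(-25))/10 = -187/10 = -18.7000

P = (-9.8000, -18.7000)


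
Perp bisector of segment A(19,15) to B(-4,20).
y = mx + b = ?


Midpoint = (7.5, 17.5)
Slope of AB = dy/dx = 5/(-23) = -0.2174
Perp slope = -dx/dy = 23/5 = 4.6000
b = My - (perp slope)*Mx = 17.5 + (-23*7.5)/5 = 17.5 - 34.5000 = -17.0000

y = 4.6000x - 17.0000


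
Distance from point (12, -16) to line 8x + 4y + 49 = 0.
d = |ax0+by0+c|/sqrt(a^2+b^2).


|8*12 + 4*(-16) + 49| = |81| = 81
sqrt(64 + 16) = sqrt(80) = 8.9443
d = 81/sqrt(80) = 9.0561

9.0561


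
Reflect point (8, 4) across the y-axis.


Reflection rule for y-axis: (-x, y)
(8, 4) -> (-8, 4)

(-8, 4)


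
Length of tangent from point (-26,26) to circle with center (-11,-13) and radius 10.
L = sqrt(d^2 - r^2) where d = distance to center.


d = sqrt((-26+ 11)^2 + (26+ 13)^2) = sqrt(225+1521) = 41.7852
L = sqrt(1746.0000 - 100) = sqrt(1646.0000) = 40.5709

40.5709


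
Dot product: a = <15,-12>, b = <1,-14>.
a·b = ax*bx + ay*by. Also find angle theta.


a·b = 15*1 - 12*(-14) = 15 + 168 = 183
|a| = sqrt(225+144) = 19.2094
|b| = sqrt(1+196) = 14.0357
cos(theta) = 183/(sqrt(369)*sqrt(197)) = 183/sqrt(72693) = 0.678742
theta = arccos(183/sqrt(72693)) = 47.2546 degrees

a·b = 183, theta = 47.2546 deg


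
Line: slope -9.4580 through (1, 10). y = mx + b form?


y - 10 = -9.4580(x - 1)
y = -9.4580x + 10 + 9.4580*1
y = -9.4580x + 19.4580

y = -9.4580x + 19.4580


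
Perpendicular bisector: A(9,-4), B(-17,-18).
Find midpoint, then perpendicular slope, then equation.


Midpoint = (-4, -11)
Slope of AB = dy/dx = -14/(-26) = 0.5385
Perp slope = -dx/dy = -26/14 = -1.8571
b = My - (perp slope)*Mx = -11 + (-26*(-4))/(-14) = -11 - 7.4286 = -18.4286

y = -1.8571x - 18.4286


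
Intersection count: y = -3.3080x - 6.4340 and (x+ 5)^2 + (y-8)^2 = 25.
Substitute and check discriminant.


Substitute y = -3.3080x - 6.4340: (x+ 5)^2 + (-3.3080x- 6.4340-8)^2 = 25
Expand to Ax^2 + Bx + C = 0, where b-k = -14.434
A = 1+m^2 = 11.942864
B = 2(m(b-k) - h) = 2(-3.3080*(-14.434) + 5) = 105.495344
C = h^2 + (b-k)^2 - r^2 = 25 + 208.340356 - 25 = 208.340356
disc = B^2-4AC = 11129.2676 - 9952.7221 = 1176.5455
disc > 0

2 intersection points


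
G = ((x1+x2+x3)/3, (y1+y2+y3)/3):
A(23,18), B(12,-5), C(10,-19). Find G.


Gx = (23+12+10)/3 = 45/3 = 15.0000
Gy = (18- 5- 19)/3 = -6/3 = -2.0000

G = (15.0000, -2.0000)


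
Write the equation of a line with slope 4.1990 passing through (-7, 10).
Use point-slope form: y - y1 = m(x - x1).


y - 10 = 4.1990(x + 7)
y = 4.1990x + 10 - 4.1990*(-7)
y = 4.1990x + 39.3930

y = 4.1990x + 39.3930


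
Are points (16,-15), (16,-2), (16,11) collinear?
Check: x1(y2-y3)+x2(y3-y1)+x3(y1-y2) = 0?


16*(-2-11) + 16*(11+ 15) + 16*(-15+ 2)
= -208 + 416 - 208 = 0

Yes, collinear (determinant = 0)


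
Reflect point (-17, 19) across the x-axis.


Reflection rule for x-axis: (x, -y)
(-17, 19) -> (-17, -19)

(-17, -19)


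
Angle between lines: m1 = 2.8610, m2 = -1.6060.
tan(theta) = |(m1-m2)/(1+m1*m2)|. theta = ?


m1-m2 = 4.467
1+m1*m2 = -3.594766
tan(theta) = |4.467/(-3.594766)| = 1.242640
theta = arctan(|4.467/(-3.594766)|) = 51.1750 degrees (acute angle)

51.1750 degrees


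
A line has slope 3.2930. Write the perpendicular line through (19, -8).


Perpendicular slope = -1/m1 = -1/3.2930 = -0.3037
b2 = y0 - m2*x0 = -8 + 19/3.2930 = -8 + 5.7698 = -2.2302

y = -0.3037x - 2.2302


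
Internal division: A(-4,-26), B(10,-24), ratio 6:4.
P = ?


Px = (6*10 + 4*(-4))/10 = 44/10 = 4.4000
Py = (6*(-24) + 4*(-26))/10 = -248/10 = -24.8000

P = (4.4000, -24.8000)


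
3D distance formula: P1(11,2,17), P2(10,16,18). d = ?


dx=-1, dy=14, dz=1
d = sqrt(1+196+1) = sqrt(198) = 14.0712

14.0712


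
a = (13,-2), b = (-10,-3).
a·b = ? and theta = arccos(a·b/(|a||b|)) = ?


a·b = 13*(-10) - 2*(-3) = -130 + 6 = -124
|a| = sqrt(169+4) = 13.1529
|b| = sqrt(100+9) = 10.4403
cos(theta) = -124/(sqrt(173)*sqrt(109)) = -124/sqrt(18857) = -0.902995
theta = arccos(-124/sqrt(18857)) = 154.5546 degrees

a·b = -124, theta = 154.5546 deg


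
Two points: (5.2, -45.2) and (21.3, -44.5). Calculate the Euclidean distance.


dx = 21.3 - 5.2 = 16.1
dy = -44.5 + 45.2 = 0.7
d = sqrt(259.21 + 0.49) = sqrt(259.7) = 16.1152

16.1152


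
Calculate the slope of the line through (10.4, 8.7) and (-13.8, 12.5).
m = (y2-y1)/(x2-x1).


dy = 12.5 - 8.7 = 3.8
dx = -13.8 - 10.4 = -24.2
m = 3.8/(-24.2) = -0.1570

m = -0.1570


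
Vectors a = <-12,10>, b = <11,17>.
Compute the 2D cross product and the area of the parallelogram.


cross = -12*17 - 10*11 = -204 - 110 = -314
Parallelogram area = |-314| = 314

cross = -314, parallelogram area = 314


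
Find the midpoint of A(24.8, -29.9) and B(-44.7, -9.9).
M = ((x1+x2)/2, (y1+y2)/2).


Mx = (24.8 - 44.7)/2 = -19.9/2 = -9.9500
My = (-29.9 - 9.9)/2 = -39.8/2 = -19.9000

(-9.9500, -19.9000)


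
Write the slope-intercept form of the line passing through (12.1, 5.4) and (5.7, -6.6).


m = (-12.0)/(-6.4) = 1.8750
b = y1 - m*x1 = 5.4 - (-12.0*12.1)/(-6.4) = 5.4 - 22.6875 = -17.2875

y = 1.8750x - 17.2875


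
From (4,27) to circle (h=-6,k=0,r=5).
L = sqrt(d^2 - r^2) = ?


d = sqrt((4+ 6)^2 + (27-0)^2) = sqrt(100+729) = 28.7924
L = sqrt(829.0000 - 25) = sqrt(804.0000) = 28.3549

28.3549


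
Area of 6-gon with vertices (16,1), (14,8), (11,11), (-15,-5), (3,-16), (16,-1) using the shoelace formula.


sum(xi*y_{i+1}) = 16*8 + 14*11 + 11*(-5) - 15*(-16) + 3*(-1) + 16*1 = 480
sum(yi*x_{i+1}) = 1*14 + 8*11 + 11*(-15) - 5*3 - 16*16 - 1*16 = -350
Area = |480 + 350|/2 = 830/2 = 415.0000

415.0000 sq units


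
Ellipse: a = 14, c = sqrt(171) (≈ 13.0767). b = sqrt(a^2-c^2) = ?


b^2 = 14^2 - (sqrt(171))^2 = 196 - 171 = 25
b = sqrt(25) = 5

b = 5


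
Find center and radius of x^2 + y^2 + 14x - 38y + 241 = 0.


h = -D/2 = -14/2 = -7
k = -E/2 = 38/2 = 19
r^2 = h^2 + k^2 - F = 49 + 361 - 241 = 169
r = 13

Center (-7, 19), radius = 13


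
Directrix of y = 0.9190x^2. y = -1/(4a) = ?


a = 0.9190
1/(4a) = 0.2720
directrix: y = -0.2720 = -0.2720

y = -0.2720


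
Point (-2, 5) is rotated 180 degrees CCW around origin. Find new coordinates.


cos(180) = -1, sin(180) = 0
x' = -2*(-1) - 5*0 = 2
y' = -2*0 + 5*(-1) = -5

(2, -5)


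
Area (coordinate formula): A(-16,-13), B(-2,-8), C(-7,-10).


-16*(-8+ 10) = -32
-2*(-10+ 13) = -6
-7*(-13+ 8) = 35
sum = -3
Area = |-3|/2 = 1.5000

1.5000 sq units


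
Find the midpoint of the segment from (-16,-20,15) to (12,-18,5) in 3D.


Mx = (-16+12)/2 = -2.0000
My = (-20- 18)/2 = -19.0000
Mz = (15+5)/2 = 10.0000

M = (-2.0000, -19.0000, 10.0000)


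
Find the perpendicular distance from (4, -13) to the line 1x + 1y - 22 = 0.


|1*4 + 1*(-13) - 22| = |-31| = 31
sqrt(1 + 1) = sqrt(2) = 1.4142
d = 31/sqrt(2) = 21.9203

21.9203


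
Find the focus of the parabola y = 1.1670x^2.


a = 1.1670
4a = 4.6680
focus = (0, 1/4.6680) = (0, 0.2142)

Focus = (0, 0.2142)


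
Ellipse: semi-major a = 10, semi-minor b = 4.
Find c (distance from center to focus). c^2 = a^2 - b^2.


c^2 = 10^2 - 4^2 = 100 - 16 = 84
c = sqrt(84) = 9.1652

c = 9.1652


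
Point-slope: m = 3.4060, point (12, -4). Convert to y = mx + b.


y + 4 = 3.4060(x - 12)
y = 3.4060x - 4 - 3.4060*12
y = 3.4060x - 44.8720

y = 3.4060x - 44.8720


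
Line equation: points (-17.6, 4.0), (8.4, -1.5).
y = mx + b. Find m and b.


m = (-5.5)/(26.0) = -0.2115
b = y1 - m*x1 = 4.0 - (-5.5*(-17.6))/(26.0) = 4.0 - 3.7231 = 0.2769

y = -0.2115x + 0.2769


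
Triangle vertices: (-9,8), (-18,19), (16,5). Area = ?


-9*(19-5) = -126
-18*(5-8) = 54
16*(8-19) = -176
sum = -248
Area = |-248|/2 = 124.0000

124.0000 sq units


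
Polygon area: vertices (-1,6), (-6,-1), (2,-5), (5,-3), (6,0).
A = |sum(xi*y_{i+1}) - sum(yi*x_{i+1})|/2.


sum(xi*y_{i+1}) = -1*(-1) - 6*(-5) + 2*(-3) + 5*0 + 6*6 = 61
sum(yi*x_{i+1}) = 6*(-6) - 1*2 - 5*5 - 3*6 + 0*(-1) = -81
Area = |61 + 81|/2 = 142/2 = 71.0000

71.0000 sq units


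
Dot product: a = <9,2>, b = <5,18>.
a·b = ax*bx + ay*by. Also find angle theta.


a·b = 9*5 + 2*18 = 45 + 36 = 81
|a| = sqrt(81+4) = 9.2195
|b| = sqrt(25+324) = 18.6815
cos(theta) = 81/(sqrt(85)*sqrt(349)) = 81/sqrt(29665) = 0.470287
theta = arccos(81/sqrt(29665)) = 61.9471 degrees

a·b = 81, theta = 61.9471 deg


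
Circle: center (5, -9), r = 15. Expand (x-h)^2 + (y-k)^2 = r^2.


(x-5)^2 + (y+ 9)^2 = 15^2
D = -2h = -10, E = -2k = 18
F = h^2+k^2-r^2 = 25+81-225 = -119

x^2 + y^2 - 10x + 18y - 119 = 0


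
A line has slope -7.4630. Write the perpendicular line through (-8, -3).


Perpendicular slope = -1/m1 = -1/(-7.4630) = 0.1340
b2 = y0 - m2*x0 = -3 - 8/(-7.4630) = -3 + 1.0720 = -1.9280

y = 0.1340x - 1.9280


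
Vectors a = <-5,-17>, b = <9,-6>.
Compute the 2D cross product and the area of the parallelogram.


cross = -5*(-6) + 17*9 = 30 + 153 = 183
Parallelogram area = |183| = 183

cross = 183, parallelogram area = 183


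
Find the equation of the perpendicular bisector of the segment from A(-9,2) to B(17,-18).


Midpoint = (4, -8)
Slope of AB = dy/dx = -20/26 = -0.7692
Perp slope = -dx/dy = 26/20 = 1.3000
b = My - (perp slope)*Mx = -8 + (26*4)/(-20) = -8 - 5.2000 = -13.2000

y = 1.3000x - 13.2000


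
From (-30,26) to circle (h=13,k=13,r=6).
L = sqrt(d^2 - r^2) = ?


d = sqrt((-30-13)^2 + (26-13)^2) = sqrt(1849+169) = 44.9222
L = sqrt(2018.0000 - 36) = sqrt(1982.0000) = 44.5197

44.5197


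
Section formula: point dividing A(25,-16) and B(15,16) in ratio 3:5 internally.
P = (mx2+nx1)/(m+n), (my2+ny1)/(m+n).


Px = (3*15 + 5*25)/8 = 170/8 = 21.2500
Py = (3*16 + 5*(-16))/8 = -32/8 = -4.0000

P = (21.2500, -4.0000)


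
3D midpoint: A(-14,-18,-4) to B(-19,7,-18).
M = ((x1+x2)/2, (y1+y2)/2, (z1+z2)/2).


Mx = (-14- 19)/2 = -16.5000
My = (-18+7)/2 = -5.5000
Mz = (-4- 18)/2 = -11.0000

M = (-16.5000, -5.5000, -11.0000)


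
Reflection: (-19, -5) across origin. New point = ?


Reflection rule for origin: (-x, -y)
(-19, -5) -> (19, 5)

(19, 5)


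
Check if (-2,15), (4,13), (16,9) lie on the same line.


-2*(13-9) + 4*(9-15) + 16*(15-13)
= -8 - 24 + 32 = 0

Yes, collinear (determinant = 0)


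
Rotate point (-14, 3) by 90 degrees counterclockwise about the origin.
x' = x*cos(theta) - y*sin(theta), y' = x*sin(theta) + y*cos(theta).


cos(90) = 0, sin(90) = 1
x' = -14*0 - 3*1 = -3
y' = -14*1 + 3*0 = -14

(-3, -14)


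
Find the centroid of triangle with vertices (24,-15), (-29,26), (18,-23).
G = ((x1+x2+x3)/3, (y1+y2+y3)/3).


Gx = (24- 29+18)/3 = 13/3 = 4.3333
Gy = (-15+26- 23)/3 = -12/3 = -4.0000

G = (4.3333, -4.0000)


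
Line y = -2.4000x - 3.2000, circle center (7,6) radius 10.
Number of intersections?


Substitute y = -2.4000x - 3.2000: (x-7)^2 + (-2.4000x- 3.2000-6)^2 = 100
Expand to Ax^2 + Bx + C = 0, where b-k = -9.2
A = 1+m^2 = 6.76
B = 2(m(b-k) - h) = 2(-2.4000*(-9.2) - 7) = 30.16
C = h^2 + (b-k)^2 - r^2 = 49 + 84.64 - 100 = 33.64
disc = B^2-4AC = 909.6256 - 909.6256 = 0
disc = 0

1 intersection point (tangent)


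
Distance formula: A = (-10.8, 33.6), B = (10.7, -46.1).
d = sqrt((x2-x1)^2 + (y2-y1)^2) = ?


dx = 10.7 + 10.8 = 21.5
dy = -46.1 - 33.6 = -79.7
d = sqrt(462.25 + 6352.09) = sqrt(6814.34) = 82.5490

82.5490


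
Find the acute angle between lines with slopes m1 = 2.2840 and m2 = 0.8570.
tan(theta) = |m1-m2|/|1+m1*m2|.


m1-m2 = 1.427
1+m1*m2 = 2.957388
tan(theta) = |1.427/2.957388| = 0.482520
theta = arctan(|1.427/2.957388|) = 25.7583 degrees (acute angle)

25.7583 degrees


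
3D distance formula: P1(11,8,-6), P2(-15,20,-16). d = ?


dx=-26, dy=12, dz=-10
d = sqrt(676+144+100) = sqrt(920) = 30.3315

30.3315


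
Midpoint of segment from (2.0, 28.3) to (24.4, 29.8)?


Mx = (2.0 + 24.4)/2 = 26.4/2 = 13.2000
My = (28.3 + 29.8)/2 = 58.1/2 = 29.0500

(13.2000, 29.0500)


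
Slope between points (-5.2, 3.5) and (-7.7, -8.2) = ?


dy = -8.2 - 3.5 = -11.7
dx = -7.7 + 5.2 = -2.5
m = -11.7/(-2.5) = 4.6800

m = 4.6800


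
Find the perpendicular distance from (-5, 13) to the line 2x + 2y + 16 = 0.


|2*(-5) + 2*13 + 16| = |32| = 32
sqrt(4 + 4) = sqrt(8) = 2.8284
d = 32/sqrt(8) = 11.3137

11.3137


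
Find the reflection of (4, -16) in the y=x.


Reflection rule for y=x: (y, x)
(4, -16) -> (-16, 4)

(-16, 4)


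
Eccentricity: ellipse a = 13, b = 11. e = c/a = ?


c = sqrt(169-121) = sqrt(48) = 6.9282
e = c/a = sqrt(48)/13 = 0.5329

e = 0.5329


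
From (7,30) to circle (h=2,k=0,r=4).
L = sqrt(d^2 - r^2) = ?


d = sqrt((7-2)^2 + (30-0)^2) = sqrt(25+900) = 30.4138
L = sqrt(925.0000 - 16) = sqrt(909.0000) = 30.1496

30.1496


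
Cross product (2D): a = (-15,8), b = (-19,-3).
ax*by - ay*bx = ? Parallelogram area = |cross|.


cross = -15*(-3) - 8*(-19) = 45 + 152 = 197
Parallelogram area = |197| = 197

cross = 197, parallelogram area = 197


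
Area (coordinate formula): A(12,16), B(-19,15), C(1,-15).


12*(15+ 15) = 360
-19*(-15-16) = 589
1*(16-15) = 1
sum = 950
Area = |950|/2 = 475.0000

475.0000 sq units


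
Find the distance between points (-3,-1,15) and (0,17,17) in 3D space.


dx=3, dy=18, dz=2
d = sqrt(9+324+4) = sqrt(337) = 18.3576

18.3576


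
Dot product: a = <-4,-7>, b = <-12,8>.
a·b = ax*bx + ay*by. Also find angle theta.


a·b = -4*(-12) - 7*8 = 48 - 56 = -8
|a| = sqrt(16+49) = 8.0623
|b| = sqrt(144+64) = 14.4222
cos(theta) = -8/(sqrt(65)*sqrt(208)) = -8/sqrt(13520) = -0.068802
theta = arccos(-8/sqrt(13520)) = 93.9452 degrees

a·b = -8, theta = 93.9452 deg


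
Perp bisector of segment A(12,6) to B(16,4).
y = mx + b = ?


Midpoint = (14, 5)
Slope of AB = dy/dx = -2/4 = -0.5000
Perp slope = -dx/dy = 4/2 = 2.0000
b = My - (perp slope)*Mx = 5 + (4*14)/(-2) = 5 - 28.0000 = -23.0000

y = 2.0000x - 23.0000


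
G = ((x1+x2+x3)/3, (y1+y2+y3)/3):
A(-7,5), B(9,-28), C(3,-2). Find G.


Gx = (-7+9+3)/3 = 5/3 = 1.6667
Gy = (5- 28- 2)/3 = -25/3 = -8.3333

G = (1.6667, -8.3333)


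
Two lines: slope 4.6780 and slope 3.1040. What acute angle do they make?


m1-m2 = 1.574
1+m1*m2 = 15.520512
tan(theta) = |1.574/15.520512| = 0.101414
theta = arctan(|1.574/15.520512|) = 5.7908 degrees (acute angle)

5.7908 degrees


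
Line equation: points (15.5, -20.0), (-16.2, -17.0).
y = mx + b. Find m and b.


m = (3.0)/(-31.7) = -0.0946
b = y1 - m*x1 = -20.0 - (3.0*15.5)/(-31.7) = -20.0 + 1.4669 = -18.5331

y = -0.0946x - 18.5331


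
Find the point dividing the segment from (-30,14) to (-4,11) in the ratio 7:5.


Px = (7*(-4) + 5*(-30))/12 = -178/12 = -14.8333
Py = (7*11 + 5*14)/12 = 147/12 = 12.2500

P = (-14.8333, 12.2500)


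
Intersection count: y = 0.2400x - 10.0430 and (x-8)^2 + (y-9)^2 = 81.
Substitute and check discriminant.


Substitute y = 0.2400x - 10.0430: (x-8)^2 + (0.2400x- 10.0430-9)^2 = 81
Expand to Ax^2 + Bx + C = 0, where b-k = -19.043
A = 1+m^2 = 1.0576
B = 2(m(b-k) - h) = 2(0.2400*(-19.043) - 8) = -25.14064
C = h^2 + (b-k)^2 - r^2 = 64 + 362.635849 - 81 = 345.635849
disc = B^2-4AC = 632.0518 - 1462.1779 = -830.1261
disc < 0

0 intersection points


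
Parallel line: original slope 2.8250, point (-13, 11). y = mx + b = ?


Parallel lines have equal slopes.
m2 = 2.8250
b2 = 11 - 2.8250*(-13) = 47.7250

y = 2.8250x + 47.7250


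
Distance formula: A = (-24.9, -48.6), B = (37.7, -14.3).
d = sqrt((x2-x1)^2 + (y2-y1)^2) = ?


dx = 37.7 + 24.9 = 62.6
dy = -14.3 + 48.6 = 34.3
d = sqrt(3918.76 + 1176.49) = sqrt(5095.25) = 71.3810

71.3810


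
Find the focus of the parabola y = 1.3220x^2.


a = 1.3220
4a = 5.2880
focus = (0, 1/5.2880) = (0, 0.1891)

Focus = (0, 0.1891)


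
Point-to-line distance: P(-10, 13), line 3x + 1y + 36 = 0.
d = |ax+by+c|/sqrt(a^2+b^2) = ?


|3*(-10) + 1*13 + 36| = |19| = 19
sqrt(9 + 1) = sqrt(10) = 3.1623
d = 19/sqrt(10) = 6.0083

6.0083


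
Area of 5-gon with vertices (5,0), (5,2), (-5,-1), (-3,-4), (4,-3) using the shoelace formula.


sum(xi*y_{i+1}) = 5*2 + 5*(-1) - 5*(-4) - 3*(-3) + 4*0 = 34
sum(yi*x_{i+1}) = 0*5 + 2*(-5) - 1*(-3) - 4*4 - 3*5 = -38
Area = |34 + 38|/2 = 72/2 = 36.0000

36.0000 sq units


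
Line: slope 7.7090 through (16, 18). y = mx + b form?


y - 18 = 7.7090(x - 16)
y = 7.7090x + 18 - 7.7090*16
y = 7.7090x - 105.3440

y = 7.7090x - 105.3440


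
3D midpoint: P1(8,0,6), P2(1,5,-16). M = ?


Mx = (8+1)/2 = 4.5000
My = (0+5)/2 = 2.5000
Mz = (6- 16)/2 = -5.0000

M = (4.5000, 2.5000, -5.0000)


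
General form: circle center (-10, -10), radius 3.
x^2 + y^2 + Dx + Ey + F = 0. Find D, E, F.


(x+ 10)^2 + (y+ 10)^2 = 3^2
D = -2h = 20, E = -2k = 20
F = h^2+k^2-r^2 = 100+100-9 = 191

D = 20, E = 20, F = 191


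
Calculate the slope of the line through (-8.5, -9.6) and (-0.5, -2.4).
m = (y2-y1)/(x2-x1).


dy = -2.4 + 9.6 = 7.2
dx = -0.5 + 8.5 = 8.0
m = 7.2/8.0 = 0.9000

m = 0.9000


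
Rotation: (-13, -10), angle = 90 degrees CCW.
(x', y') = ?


cos(90) = 0, sin(90) = 1
x' = -13*0 + 10*1 = 10
y' = -13*1 - 10*0 = -13

(10, -13)


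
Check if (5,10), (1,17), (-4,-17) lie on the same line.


5*(17+ 17) + 1*(-17-10) - 4*(10-17)
= 170 - 27 + 28 = 171

No, not collinear (determinant = 171)


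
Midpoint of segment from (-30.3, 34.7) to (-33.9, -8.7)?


Mx = (-30.3 - 33.9)/2 = -64.2/2 = -32.1000
My = (34.7 - 8.7)/2 = 26/2 = 13.0000

(-32.1000, 13.0000)


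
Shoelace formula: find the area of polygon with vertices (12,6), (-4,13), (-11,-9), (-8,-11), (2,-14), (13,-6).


sum(xi*y_{i+1}) = 12*13 - 4*(-9) - 11*(-11) - 8*(-14) + 2*(-6) + 13*6 = 491
sum(yi*x_{i+1}) = 6*(-4) + 13*(-11) - 9*(-8) - 11*2 - 14*13 - 6*12 = -371
Area = |491 + 371|/2 = 862/2 = 431.0000

431.0000 sq units


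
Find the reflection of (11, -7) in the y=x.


Reflection rule for y=x: (y, x)
(11, -7) -> (-7, 11)

(-7, 11)


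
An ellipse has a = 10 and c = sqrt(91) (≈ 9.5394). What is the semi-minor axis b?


b^2 = 10^2 - (sqrt(91))^2 = 100 - 91 = 9
b = sqrt(9) = 3

b = 3


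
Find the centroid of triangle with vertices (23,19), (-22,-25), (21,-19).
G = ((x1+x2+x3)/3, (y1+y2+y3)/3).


Gx = (23- 22+21)/3 = 22/3 = 7.3333
Gy = (19- 25- 19)/3 = -25/3 = -8.3333

G = (7.3333, -8.3333)


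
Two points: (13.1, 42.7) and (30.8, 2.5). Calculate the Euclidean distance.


dx = 30.8 - 13.1 = 17.7
dy = 2.5 - 42.7 = -40.2
d = sqrt(313.29 + 1616.04) = sqrt(1929.33) = 43.9241

43.9241


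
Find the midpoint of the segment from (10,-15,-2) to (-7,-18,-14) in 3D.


Mx = (10- 7)/2 = 1.5000
My = (-15- 18)/2 = -16.5000
Mz = (-2- 14)/2 = -8.0000

M = (1.5000, -16.5000, -8.0000)


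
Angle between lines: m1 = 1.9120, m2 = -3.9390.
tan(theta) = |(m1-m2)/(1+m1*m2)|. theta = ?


m1-m2 = 5.851
1+m1*m2 = -6.531368
tan(theta) = |5.851/(-6.531368)| = 0.895831
theta = arctan(|5.851/(-6.531368)|) = 41.8550 degrees (acute angle)

41.8550 degrees


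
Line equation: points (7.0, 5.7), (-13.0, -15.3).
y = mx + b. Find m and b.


m = (-21.0)/(-20.0) = 1.0500
b = y1 - m*x1 = 5.7 - (-21.0*7.0)/(-20.0) = 5.7 - 7.3500 = -1.6500

y = 1.0500x - 1.6500


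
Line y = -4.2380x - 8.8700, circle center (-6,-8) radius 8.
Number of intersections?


Substitute y = -4.2380x - 8.8700: (x+ 6)^2 + (-4.2380x- 8.8700+ 8)^2 = 64
Expand to Ax^2 + Bx + C = 0, where b-k = -0.87
A = 1+m^2 = 18.960644
B = 2(m(b-k) - h) = 2(-4.2380*(-0.87) + 6) = 19.37412
C = h^2 + (b-k)^2 - r^2 = 36 + 0.7569 - 64 = -27.2431
disc = B^2-4AC = 375.3565 + 2066.1869 = 2441.5434
disc > 0

2 intersection points


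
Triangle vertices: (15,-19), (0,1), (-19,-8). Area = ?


15*(1+ 8) = 135
0*(-8+ 19) = 0
-19*(-19-1) = 380
sum = 515
Area = |515|/2 = 257.5000

257.5000 sq units


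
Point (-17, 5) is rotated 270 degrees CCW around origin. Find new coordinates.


cos(270) = 0, sin(270) = -1
x' = -17*0 - 5*(-1) = 5
y' = -17*(-1) + 5*0 = 17

(5, 17)


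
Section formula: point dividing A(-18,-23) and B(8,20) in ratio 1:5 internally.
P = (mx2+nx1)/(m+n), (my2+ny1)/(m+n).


Px = (1*8 + 5*(-18))/6 = -82/6 = -13.6667
Py = (1*20 + 5*(-23))/6 = -95/6 = -15.8333

P = (-13.6667, -15.8333)


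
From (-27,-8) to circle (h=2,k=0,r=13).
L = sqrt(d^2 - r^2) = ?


d = sqrt((-27-2)^2 + (-8-0)^2) = sqrt(841+64) = 30.0832
L = sqrt(905.0000 - 169) = sqrt(736.0000) = 27.1293

27.1293


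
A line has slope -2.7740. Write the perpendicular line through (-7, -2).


Perpendicular slope = -1/m1 = -1/(-2.7740) = 0.3605
b2 = y0 - m2*x0 = -2 - 7/(-2.7740) = -2 + 2.5234 = 0.5234

y = 0.3605x + 0.5234


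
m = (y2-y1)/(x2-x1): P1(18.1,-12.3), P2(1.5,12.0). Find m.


dy = 12.0 + 12.3 = 24.3
dx = 1.5 - 18.1 = -16.6
m = 24.3/(-16.6) = -1.4639

m = -1.4639


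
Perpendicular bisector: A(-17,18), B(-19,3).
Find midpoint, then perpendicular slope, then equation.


Midpoint = (-18, 10.5)
Slope of AB = dy/dx = -15/(-2) = 7.5000
Perp slope = -dx/dy = -2/15 = -0.1333
b = My - (perp slope)*Mx = 10.5 + (-2*(-18))/(-15) = 10.5 - 2.4000 = 8.1000

y = -0.1333x + 8.1000


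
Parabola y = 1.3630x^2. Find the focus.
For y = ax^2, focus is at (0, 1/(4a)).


a = 1.3630
4a = 5.4520
focus = (0, 1/5.4520) = (0, 0.1834)

Focus = (0, 0.1834)


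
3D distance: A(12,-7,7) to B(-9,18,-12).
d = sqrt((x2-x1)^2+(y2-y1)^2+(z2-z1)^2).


dx=-21, dy=25, dz=-19
d = sqrt(441+625+361) = sqrt(1427) = 37.7757

37.7757


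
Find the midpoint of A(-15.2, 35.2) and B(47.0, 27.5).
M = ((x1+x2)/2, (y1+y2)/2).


Mx = (-15.2 + 47.0)/2 = 31.8/2 = 15.9000
My = (35.2 + 27.5)/2 = 62.7/2 = 31.3500

(15.9000, 31.3500)


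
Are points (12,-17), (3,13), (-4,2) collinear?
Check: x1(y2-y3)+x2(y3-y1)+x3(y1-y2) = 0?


12*(13-2) + 3*(2+ 17) - 4*(-17-13)
= 132 + 57 + 120 = 309

No, not collinear (determinant = 309)


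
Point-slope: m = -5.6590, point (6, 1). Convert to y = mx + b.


y - 1 = -5.6590(x - 6)
y = -5.6590x + 1 + 5.6590*6
y = -5.6590x + 34.9540

y = -5.6590x + 34.9540
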